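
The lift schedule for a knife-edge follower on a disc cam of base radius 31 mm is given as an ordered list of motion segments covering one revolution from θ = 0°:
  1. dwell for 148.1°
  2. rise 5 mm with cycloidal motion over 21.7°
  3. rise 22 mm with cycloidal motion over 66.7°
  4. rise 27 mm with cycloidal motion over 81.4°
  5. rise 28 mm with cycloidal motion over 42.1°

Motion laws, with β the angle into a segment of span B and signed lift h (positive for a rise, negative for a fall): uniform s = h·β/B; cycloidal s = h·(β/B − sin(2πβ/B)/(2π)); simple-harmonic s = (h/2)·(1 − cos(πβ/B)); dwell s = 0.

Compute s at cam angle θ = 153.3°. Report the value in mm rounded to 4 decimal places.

seg 1 [0°–148.1°] dwell: s stays 0.0000
seg 2 [148.1°–169.8°] cycloidal, h=5: θ=153.3° here. β=5.2, B=21.7. 5·(0.2396 − sin(2π·0.2396)/(2π)) = 0.4041 → s = 0.4041

0.4041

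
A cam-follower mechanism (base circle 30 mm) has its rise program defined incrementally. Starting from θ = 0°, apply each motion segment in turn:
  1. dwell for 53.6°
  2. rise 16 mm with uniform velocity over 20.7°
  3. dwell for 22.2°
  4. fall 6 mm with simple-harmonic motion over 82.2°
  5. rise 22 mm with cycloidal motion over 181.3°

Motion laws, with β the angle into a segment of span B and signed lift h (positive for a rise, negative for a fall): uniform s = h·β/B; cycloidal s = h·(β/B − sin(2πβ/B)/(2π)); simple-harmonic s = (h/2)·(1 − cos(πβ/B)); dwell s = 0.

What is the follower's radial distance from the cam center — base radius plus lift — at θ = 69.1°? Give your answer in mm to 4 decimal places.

seg 1 [0°–53.6°] dwell: s stays 0.0000
seg 2 [53.6°–74.3°] uniform, h=16: θ=69.1° here. β=15.5, B=20.7. 16·15.5/20.7 = 11.9807 → s = 11.9807
radial distance = base radius + s = 30 + 11.9807 = 41.9807

41.9807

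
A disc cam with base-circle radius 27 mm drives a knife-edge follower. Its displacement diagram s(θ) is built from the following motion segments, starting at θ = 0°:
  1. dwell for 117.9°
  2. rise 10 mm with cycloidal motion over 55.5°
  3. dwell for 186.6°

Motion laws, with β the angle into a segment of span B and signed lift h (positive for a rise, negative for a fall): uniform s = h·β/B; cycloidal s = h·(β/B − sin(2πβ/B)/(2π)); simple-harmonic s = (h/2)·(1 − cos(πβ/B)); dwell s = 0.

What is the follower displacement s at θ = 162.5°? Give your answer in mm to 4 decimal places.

seg 1 [0°–117.9°] dwell: s stays 0.0000
seg 2 [117.9°–173.4°] cycloidal, h=10: θ=162.5° here. β=44.6, B=55.5. 10·(0.8036 − sin(2π·0.8036)/(2π)) = 9.5382 → s = 9.5382

9.5382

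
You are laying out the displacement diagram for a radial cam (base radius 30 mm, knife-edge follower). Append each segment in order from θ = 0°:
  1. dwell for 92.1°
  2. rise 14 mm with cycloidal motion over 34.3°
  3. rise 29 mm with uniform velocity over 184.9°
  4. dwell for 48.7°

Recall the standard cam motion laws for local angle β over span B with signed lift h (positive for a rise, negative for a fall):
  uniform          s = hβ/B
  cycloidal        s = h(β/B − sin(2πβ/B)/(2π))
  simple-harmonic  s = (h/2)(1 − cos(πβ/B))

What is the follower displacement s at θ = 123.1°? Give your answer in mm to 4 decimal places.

seg 1 [0°–92.1°] dwell: s stays 0.0000
seg 2 [92.1°–126.4°] cycloidal, h=14: θ=123.1° here. β=31, B=34.3. 14·(0.9038 − sin(2π·0.9038)/(2π)) = 13.9195 → s = 13.9195

13.9195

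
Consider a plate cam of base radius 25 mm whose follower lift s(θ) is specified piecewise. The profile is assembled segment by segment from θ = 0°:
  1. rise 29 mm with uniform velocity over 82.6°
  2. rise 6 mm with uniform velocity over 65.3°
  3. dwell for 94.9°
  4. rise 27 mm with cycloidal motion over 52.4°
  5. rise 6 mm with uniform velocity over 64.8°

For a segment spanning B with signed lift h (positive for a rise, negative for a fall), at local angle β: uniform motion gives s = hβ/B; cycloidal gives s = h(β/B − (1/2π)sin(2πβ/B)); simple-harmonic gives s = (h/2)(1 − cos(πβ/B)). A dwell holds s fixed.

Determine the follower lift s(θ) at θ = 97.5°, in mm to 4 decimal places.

seg 1 [0°–82.6°] uniform, h=29: full span → s += 29 → s = 29.0000
seg 2 [82.6°–147.9°] uniform, h=6: θ=97.5° here. β=14.9, B=65.3. 6·14.9/65.3 = 1.3691 → s = 30.3691

30.3691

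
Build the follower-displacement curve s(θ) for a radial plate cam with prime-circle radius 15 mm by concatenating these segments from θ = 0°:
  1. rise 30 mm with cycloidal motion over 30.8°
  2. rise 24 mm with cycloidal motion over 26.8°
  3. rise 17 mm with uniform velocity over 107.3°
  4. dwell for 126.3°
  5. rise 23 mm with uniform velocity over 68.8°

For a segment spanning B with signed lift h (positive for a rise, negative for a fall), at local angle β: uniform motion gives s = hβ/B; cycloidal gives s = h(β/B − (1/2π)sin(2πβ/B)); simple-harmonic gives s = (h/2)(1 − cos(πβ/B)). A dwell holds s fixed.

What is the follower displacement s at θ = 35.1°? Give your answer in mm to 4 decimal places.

seg 1 [0°–30.8°] cycloidal, h=30: full span → s += 30 → s = 30.0000
seg 2 [30.8°–57.6°] cycloidal, h=24: θ=35.1° here. β=4.3, B=26.8. 24·(0.1604 − sin(2π·0.1604)/(2π)) = 0.6199 → s = 30.6199

30.6199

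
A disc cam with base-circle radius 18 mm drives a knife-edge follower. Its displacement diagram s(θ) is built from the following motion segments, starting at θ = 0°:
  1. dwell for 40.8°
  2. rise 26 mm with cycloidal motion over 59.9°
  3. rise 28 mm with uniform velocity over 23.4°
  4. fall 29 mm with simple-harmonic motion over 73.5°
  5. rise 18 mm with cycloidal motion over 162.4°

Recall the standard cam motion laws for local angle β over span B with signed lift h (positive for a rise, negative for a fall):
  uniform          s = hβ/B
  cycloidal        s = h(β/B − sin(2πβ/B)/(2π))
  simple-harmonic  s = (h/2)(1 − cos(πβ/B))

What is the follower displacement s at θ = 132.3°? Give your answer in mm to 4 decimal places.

seg 1 [0°–40.8°] dwell: s stays 0.0000
seg 2 [40.8°–100.7°] cycloidal, h=26: full span → s += 26 → s = 26.0000
seg 3 [100.7°–124.1°] uniform, h=28: full span → s += 28 → s = 54.0000
seg 4 [124.1°–197.6°] simple-harmonic, h=-29: θ=132.3° here. β=8.2, B=73.5. -29/2·(1 − cos(π·0.1116)) = -0.8815 → s = 53.1185

53.1185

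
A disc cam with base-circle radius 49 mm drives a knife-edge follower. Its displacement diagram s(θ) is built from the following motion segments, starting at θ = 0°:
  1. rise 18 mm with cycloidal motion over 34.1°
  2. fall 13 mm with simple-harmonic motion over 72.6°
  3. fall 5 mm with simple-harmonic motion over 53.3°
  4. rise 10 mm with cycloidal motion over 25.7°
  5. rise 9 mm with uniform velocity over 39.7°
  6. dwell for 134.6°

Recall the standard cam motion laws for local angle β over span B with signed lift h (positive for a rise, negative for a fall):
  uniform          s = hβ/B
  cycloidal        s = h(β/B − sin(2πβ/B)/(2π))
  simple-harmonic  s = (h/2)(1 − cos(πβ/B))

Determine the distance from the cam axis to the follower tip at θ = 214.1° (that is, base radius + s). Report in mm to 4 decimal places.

seg 1 [0°–34.1°] cycloidal, h=18: full span → s += 18 → s = 18.0000
seg 2 [34.1°–106.7°] simple-harmonic, h=-13: full span → s += -13 → s = 5.0000
seg 3 [106.7°–160°] simple-harmonic, h=-5: full span → s += -5 → s = 0.0000
seg 4 [160°–185.7°] cycloidal, h=10: full span → s += 10 → s = 10.0000
seg 5 [185.7°–225.4°] uniform, h=9: θ=214.1° here. β=28.4, B=39.7. 9·28.4/39.7 = 6.4383 → s = 16.4383
radial distance = base radius + s = 49 + 16.4383 = 65.4383

65.4383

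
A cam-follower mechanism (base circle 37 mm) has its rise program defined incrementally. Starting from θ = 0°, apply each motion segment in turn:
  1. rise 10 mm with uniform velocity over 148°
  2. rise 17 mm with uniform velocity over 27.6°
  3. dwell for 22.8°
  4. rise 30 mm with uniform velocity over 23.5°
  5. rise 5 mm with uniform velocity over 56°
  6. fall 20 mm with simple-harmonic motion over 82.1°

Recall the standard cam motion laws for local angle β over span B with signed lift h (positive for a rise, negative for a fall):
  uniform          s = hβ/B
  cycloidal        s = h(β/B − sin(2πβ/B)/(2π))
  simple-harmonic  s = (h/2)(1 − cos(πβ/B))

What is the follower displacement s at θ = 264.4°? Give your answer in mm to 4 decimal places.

seg 1 [0°–148°] uniform, h=10: full span → s += 10 → s = 10.0000
seg 2 [148°–175.6°] uniform, h=17: full span → s += 17 → s = 27.0000
seg 3 [175.6°–198.4°] dwell: s stays 27.0000
seg 4 [198.4°–221.9°] uniform, h=30: full span → s += 30 → s = 57.0000
seg 5 [221.9°–277.9°] uniform, h=5: θ=264.4° here. β=42.5, B=56. 5·42.5/56 = 3.7946 → s = 60.7946

60.7946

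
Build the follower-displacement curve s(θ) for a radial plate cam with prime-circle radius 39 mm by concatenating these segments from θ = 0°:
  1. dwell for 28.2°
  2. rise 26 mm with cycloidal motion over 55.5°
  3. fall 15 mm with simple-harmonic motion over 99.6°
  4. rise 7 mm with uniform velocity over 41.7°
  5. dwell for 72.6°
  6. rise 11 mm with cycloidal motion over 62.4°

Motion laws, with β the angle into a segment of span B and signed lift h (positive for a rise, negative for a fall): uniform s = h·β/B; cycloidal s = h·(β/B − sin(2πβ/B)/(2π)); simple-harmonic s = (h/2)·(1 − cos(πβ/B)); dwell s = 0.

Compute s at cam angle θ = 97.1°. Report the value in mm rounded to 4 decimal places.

seg 1 [0°–28.2°] dwell: s stays 0.0000
seg 2 [28.2°–83.7°] cycloidal, h=26: full span → s += 26 → s = 26.0000
seg 3 [83.7°–183.3°] simple-harmonic, h=-15: θ=97.1° here. β=13.4, B=99.6. -15/2·(1 − cos(π·0.1345)) = -0.6600 → s = 25.3400

25.3400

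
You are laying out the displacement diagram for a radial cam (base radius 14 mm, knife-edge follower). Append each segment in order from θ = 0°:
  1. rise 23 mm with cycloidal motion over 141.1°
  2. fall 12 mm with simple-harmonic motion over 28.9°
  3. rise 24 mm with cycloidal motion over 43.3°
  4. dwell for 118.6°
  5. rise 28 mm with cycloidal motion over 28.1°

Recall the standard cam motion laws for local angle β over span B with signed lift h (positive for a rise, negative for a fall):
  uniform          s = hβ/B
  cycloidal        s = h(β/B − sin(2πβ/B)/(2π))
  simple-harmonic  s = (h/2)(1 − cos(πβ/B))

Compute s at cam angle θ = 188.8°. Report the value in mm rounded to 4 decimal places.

seg 1 [0°–141.1°] cycloidal, h=23: full span → s += 23 → s = 23.0000
seg 2 [141.1°–170°] simple-harmonic, h=-12: full span → s += -12 → s = 11.0000
seg 3 [170°–213.3°] cycloidal, h=24: θ=188.8° here. β=18.8, B=43.3. 24·(0.4342 − sin(2π·0.4342)/(2π)) = 8.8853 → s = 19.8853

19.8853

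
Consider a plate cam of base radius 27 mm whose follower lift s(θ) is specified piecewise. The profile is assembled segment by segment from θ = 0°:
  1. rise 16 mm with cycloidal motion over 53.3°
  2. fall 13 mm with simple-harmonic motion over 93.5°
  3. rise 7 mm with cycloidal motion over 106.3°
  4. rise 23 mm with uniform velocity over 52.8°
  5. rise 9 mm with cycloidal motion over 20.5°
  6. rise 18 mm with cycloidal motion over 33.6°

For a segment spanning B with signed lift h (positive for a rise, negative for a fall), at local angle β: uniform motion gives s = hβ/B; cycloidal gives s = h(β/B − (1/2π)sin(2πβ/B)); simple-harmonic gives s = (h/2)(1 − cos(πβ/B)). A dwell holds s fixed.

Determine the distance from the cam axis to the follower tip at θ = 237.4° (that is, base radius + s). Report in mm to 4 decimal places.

seg 1 [0°–53.3°] cycloidal, h=16: full span → s += 16 → s = 16.0000
seg 2 [53.3°–146.8°] simple-harmonic, h=-13: full span → s += -13 → s = 3.0000
seg 3 [146.8°–253.1°] cycloidal, h=7: θ=237.4° here. β=90.6, B=106.3. 7·(0.8523 − sin(2π·0.8523)/(2π)) = 6.8579 → s = 9.8579
radial distance = base radius + s = 27 + 9.8579 = 36.8579

36.8579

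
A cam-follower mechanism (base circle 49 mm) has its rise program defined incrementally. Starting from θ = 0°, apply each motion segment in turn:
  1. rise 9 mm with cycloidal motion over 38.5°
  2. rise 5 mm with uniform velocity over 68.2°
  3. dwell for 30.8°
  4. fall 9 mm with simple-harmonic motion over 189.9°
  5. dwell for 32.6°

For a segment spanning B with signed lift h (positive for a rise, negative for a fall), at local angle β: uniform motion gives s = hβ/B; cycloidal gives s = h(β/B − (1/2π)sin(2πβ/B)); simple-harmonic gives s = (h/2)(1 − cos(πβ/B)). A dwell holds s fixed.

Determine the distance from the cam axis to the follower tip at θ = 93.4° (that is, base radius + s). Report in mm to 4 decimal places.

seg 1 [0°–38.5°] cycloidal, h=9: full span → s += 9 → s = 9.0000
seg 2 [38.5°–106.7°] uniform, h=5: θ=93.4° here. β=54.9, B=68.2. 5·54.9/68.2 = 4.0249 → s = 13.0249
radial distance = base radius + s = 49 + 13.0249 = 62.0249

62.0249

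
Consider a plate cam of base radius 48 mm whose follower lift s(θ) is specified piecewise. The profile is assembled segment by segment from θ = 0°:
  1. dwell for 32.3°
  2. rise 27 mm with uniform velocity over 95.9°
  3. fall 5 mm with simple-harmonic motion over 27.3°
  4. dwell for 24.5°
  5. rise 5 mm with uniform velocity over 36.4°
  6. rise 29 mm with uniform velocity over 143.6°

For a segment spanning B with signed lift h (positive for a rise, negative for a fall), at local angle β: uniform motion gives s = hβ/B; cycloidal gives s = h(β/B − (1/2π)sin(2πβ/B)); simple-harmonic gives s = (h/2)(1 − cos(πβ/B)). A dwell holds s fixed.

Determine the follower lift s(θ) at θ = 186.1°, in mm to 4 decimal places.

seg 1 [0°–32.3°] dwell: s stays 0.0000
seg 2 [32.3°–128.2°] uniform, h=27: full span → s += 27 → s = 27.0000
seg 3 [128.2°–155.5°] simple-harmonic, h=-5: full span → s += -5 → s = 22.0000
seg 4 [155.5°–180°] dwell: s stays 22.0000
seg 5 [180°–216.4°] uniform, h=5: θ=186.1° here. β=6.1, B=36.4. 5·6.1/36.4 = 0.8379 → s = 22.8379

22.8379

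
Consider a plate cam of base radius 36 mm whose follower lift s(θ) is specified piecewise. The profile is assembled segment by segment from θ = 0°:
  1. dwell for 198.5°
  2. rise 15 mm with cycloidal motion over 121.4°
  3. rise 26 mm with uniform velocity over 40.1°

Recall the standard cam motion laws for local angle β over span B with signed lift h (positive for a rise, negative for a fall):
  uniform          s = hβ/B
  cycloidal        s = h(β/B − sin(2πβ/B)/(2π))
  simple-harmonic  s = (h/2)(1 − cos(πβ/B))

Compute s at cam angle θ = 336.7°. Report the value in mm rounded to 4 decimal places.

seg 1 [0°–198.5°] dwell: s stays 0.0000
seg 2 [198.5°–319.9°] cycloidal, h=15: full span → s += 15 → s = 15.0000
seg 3 [319.9°–360°] uniform, h=26: θ=336.7° here. β=16.8, B=40.1. 26·16.8/40.1 = 10.8928 → s = 25.8928

25.8928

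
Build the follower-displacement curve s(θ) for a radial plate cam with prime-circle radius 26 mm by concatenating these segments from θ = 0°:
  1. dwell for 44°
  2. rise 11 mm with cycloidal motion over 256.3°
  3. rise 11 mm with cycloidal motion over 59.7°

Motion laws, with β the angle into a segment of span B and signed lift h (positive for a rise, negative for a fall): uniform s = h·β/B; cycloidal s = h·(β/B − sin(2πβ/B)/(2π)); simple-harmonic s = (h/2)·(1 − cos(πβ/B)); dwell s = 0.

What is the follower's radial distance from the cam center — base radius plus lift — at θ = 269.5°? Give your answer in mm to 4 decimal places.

seg 1 [0°–44°] dwell: s stays 0.0000
seg 2 [44°–300.3°] cycloidal, h=11: θ=269.5° here. β=225.5, B=256.3. 11·(0.8798 − sin(2π·0.8798)/(2π)) = 10.8779 → s = 10.8779
radial distance = base radius + s = 26 + 10.8779 = 36.8779

36.8779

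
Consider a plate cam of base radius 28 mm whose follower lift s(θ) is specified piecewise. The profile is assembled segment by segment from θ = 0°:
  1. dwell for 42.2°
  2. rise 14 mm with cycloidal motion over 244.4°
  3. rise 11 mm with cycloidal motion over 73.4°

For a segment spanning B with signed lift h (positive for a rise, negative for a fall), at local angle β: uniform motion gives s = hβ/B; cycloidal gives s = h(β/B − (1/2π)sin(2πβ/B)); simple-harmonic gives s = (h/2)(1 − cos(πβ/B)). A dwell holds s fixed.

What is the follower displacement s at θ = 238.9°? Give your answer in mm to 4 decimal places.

seg 1 [0°–42.2°] dwell: s stays 0.0000
seg 2 [42.2°–286.6°] cycloidal, h=14: θ=238.9° here. β=196.7, B=244.4. 14·(0.8048 − sin(2π·0.8048)/(2π)) = 13.3648 → s = 13.3648

13.3648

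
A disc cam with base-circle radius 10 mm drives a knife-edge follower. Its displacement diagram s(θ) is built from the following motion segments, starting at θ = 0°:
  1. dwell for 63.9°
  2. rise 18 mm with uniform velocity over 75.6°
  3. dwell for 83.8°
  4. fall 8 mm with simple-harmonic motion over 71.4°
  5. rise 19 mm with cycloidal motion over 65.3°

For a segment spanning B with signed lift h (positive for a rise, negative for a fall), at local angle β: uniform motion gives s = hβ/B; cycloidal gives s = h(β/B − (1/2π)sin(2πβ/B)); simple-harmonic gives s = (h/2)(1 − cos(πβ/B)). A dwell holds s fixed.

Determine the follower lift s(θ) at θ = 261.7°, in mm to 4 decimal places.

seg 1 [0°–63.9°] dwell: s stays 0.0000
seg 2 [63.9°–139.5°] uniform, h=18: full span → s += 18 → s = 18.0000
seg 3 [139.5°–223.3°] dwell: s stays 18.0000
seg 4 [223.3°–294.7°] simple-harmonic, h=-8: θ=261.7° here. β=38.4, B=71.4. -8/2·(1 − cos(π·0.5378)) = -4.4741 → s = 13.5259

13.5259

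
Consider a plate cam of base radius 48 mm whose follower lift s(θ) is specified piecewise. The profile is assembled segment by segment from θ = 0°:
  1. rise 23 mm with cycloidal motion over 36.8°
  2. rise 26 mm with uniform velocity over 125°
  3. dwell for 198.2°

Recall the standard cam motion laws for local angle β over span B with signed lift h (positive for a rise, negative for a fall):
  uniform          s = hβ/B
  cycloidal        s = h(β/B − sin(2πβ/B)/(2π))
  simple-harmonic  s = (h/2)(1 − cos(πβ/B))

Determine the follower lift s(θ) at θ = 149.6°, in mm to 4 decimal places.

seg 1 [0°–36.8°] cycloidal, h=23: full span → s += 23 → s = 23.0000
seg 2 [36.8°–161.8°] uniform, h=26: θ=149.6° here. β=112.8, B=125. 26·112.8/125 = 23.4624 → s = 46.4624

46.4624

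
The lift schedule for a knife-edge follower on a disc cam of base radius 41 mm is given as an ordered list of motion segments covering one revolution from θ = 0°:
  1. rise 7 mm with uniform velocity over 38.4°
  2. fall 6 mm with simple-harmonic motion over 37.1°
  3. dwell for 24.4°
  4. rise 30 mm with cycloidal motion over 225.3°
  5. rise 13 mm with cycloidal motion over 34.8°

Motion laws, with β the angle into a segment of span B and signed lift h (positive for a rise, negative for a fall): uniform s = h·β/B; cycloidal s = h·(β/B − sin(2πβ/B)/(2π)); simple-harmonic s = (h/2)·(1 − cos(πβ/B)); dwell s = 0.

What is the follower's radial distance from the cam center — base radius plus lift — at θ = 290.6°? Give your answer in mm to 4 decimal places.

seg 1 [0°–38.4°] uniform, h=7: full span → s += 7 → s = 7.0000
seg 2 [38.4°–75.5°] simple-harmonic, h=-6: full span → s += -6 → s = 1.0000
seg 3 [75.5°–99.9°] dwell: s stays 1.0000
seg 4 [99.9°–325.2°] cycloidal, h=30: θ=290.6° here. β=190.7, B=225.3. 30·(0.8464 − sin(2π·0.8464)/(2π)) = 29.3176 → s = 30.3176
radial distance = base radius + s = 41 + 30.3176 = 71.3176

71.3176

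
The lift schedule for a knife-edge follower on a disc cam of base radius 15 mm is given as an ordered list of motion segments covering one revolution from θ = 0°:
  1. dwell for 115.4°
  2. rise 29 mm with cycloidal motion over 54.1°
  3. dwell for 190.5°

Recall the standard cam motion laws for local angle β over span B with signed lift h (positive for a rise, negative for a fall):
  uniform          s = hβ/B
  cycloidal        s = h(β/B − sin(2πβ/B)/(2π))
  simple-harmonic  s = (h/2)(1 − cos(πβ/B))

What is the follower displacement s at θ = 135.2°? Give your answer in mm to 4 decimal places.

seg 1 [0°–115.4°] dwell: s stays 0.0000
seg 2 [115.4°–169.5°] cycloidal, h=29: θ=135.2° here. β=19.8, B=54.1. 29·(0.3660 − sin(2π·0.3660)/(2π)) = 7.1706 → s = 7.1706

7.1706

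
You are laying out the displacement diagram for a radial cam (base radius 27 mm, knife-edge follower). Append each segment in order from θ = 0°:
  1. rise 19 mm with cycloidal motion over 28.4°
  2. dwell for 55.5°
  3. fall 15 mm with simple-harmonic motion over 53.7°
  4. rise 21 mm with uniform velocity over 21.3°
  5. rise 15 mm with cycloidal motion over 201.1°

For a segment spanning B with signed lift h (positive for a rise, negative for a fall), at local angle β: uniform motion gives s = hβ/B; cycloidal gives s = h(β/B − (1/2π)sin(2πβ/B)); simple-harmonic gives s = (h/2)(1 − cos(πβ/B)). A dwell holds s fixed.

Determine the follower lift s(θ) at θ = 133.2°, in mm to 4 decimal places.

seg 1 [0°–28.4°] cycloidal, h=19: full span → s += 19 → s = 19.0000
seg 2 [28.4°–83.9°] dwell: s stays 19.0000
seg 3 [83.9°–137.6°] simple-harmonic, h=-15: θ=133.2° here. β=49.3, B=53.7. -15/2·(1 − cos(π·0.9181)) = -14.7529 → s = 4.2471

4.2471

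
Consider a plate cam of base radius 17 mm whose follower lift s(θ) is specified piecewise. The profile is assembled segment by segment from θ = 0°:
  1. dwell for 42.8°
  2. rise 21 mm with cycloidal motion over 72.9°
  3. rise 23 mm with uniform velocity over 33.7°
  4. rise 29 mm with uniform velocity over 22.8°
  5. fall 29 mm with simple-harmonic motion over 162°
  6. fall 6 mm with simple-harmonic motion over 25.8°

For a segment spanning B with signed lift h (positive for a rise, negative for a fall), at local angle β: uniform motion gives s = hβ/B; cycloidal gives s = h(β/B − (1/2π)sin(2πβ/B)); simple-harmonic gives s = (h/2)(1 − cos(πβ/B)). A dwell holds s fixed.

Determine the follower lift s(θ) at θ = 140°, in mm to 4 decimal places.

seg 1 [0°–42.8°] dwell: s stays 0.0000
seg 2 [42.8°–115.7°] cycloidal, h=21: full span → s += 21 → s = 21.0000
seg 3 [115.7°–149.4°] uniform, h=23: θ=140° here. β=24.3, B=33.7. 23·24.3/33.7 = 16.5846 → s = 37.5846

37.5846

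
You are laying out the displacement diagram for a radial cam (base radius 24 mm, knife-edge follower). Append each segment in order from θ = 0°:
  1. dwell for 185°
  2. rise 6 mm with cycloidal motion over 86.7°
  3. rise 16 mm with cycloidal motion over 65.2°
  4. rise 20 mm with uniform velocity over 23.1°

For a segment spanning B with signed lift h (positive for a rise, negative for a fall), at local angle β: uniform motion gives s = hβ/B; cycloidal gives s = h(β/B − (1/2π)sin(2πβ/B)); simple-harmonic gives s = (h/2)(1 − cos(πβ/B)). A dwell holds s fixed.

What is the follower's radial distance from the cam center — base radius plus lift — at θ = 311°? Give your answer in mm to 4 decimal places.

seg 1 [0°–185°] dwell: s stays 0.0000
seg 2 [185°–271.7°] cycloidal, h=6: full span → s += 6 → s = 6.0000
seg 3 [271.7°–336.9°] cycloidal, h=16: θ=311° here. β=39.3, B=65.2. 16·(0.6028 − sin(2π·0.6028)/(2π)) = 11.1765 → s = 17.1765
radial distance = base radius + s = 24 + 17.1765 = 41.1765

41.1765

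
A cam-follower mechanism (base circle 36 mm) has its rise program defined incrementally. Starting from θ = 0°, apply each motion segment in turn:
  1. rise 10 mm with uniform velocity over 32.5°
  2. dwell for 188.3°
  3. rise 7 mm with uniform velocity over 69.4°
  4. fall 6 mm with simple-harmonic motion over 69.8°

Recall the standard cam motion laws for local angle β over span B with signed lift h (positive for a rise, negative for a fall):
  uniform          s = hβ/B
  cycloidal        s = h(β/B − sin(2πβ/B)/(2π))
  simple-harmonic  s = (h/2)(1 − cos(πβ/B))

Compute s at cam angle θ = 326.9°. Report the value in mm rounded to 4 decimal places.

seg 1 [0°–32.5°] uniform, h=10: full span → s += 10 → s = 10.0000
seg 2 [32.5°–220.8°] dwell: s stays 10.0000
seg 3 [220.8°–290.2°] uniform, h=7: full span → s += 7 → s = 17.0000
seg 4 [290.2°–360°] simple-harmonic, h=-6: θ=326.9° here. β=36.7, B=69.8. -6/2·(1 − cos(π·0.5258)) = -3.2428 → s = 13.7572

13.7572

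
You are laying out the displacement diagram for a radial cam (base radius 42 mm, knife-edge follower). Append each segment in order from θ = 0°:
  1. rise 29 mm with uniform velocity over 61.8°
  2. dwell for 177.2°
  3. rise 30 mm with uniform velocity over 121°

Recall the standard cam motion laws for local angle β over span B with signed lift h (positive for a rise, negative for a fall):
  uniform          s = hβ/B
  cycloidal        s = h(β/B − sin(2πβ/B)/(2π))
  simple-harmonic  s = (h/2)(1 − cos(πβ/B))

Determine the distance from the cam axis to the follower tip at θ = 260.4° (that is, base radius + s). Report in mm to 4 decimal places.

seg 1 [0°–61.8°] uniform, h=29: full span → s += 29 → s = 29.0000
seg 2 [61.8°–239°] dwell: s stays 29.0000
seg 3 [239°–360°] uniform, h=30: θ=260.4° here. β=21.4, B=121. 30·21.4/121 = 5.3058 → s = 34.3058
radial distance = base radius + s = 42 + 34.3058 = 76.3058

76.3058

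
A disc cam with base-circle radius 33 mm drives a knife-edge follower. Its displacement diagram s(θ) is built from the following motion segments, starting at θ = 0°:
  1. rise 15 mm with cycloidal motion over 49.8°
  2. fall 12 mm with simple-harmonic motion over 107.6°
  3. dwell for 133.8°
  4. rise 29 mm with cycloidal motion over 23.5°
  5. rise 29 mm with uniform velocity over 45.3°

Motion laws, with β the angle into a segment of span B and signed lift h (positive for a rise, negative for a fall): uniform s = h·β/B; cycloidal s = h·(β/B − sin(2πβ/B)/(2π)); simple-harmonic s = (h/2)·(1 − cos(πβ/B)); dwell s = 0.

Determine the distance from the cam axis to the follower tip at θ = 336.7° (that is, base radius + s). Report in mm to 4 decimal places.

seg 1 [0°–49.8°] cycloidal, h=15: full span → s += 15 → s = 15.0000
seg 2 [49.8°–157.4°] simple-harmonic, h=-12: full span → s += -12 → s = 3.0000
seg 3 [157.4°–291.2°] dwell: s stays 3.0000
seg 4 [291.2°–314.7°] cycloidal, h=29: full span → s += 29 → s = 32.0000
seg 5 [314.7°–360°] uniform, h=29: θ=336.7° here. β=22, B=45.3. 29·22/45.3 = 14.0839 → s = 46.0839
radial distance = base radius + s = 33 + 46.0839 = 79.0839

79.0839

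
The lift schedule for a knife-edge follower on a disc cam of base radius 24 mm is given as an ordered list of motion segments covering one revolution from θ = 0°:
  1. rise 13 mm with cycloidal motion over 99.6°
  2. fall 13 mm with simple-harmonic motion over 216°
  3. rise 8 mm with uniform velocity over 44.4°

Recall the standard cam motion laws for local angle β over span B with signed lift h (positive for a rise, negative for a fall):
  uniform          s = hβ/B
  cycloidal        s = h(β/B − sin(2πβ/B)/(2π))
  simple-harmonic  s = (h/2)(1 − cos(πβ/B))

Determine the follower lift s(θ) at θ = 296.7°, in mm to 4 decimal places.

seg 1 [0°–99.6°] cycloidal, h=13: full span → s += 13 → s = 13.0000
seg 2 [99.6°–315.6°] simple-harmonic, h=-13: θ=296.7° here. β=197.1, B=216. -13/2·(1 − cos(π·0.9125)) = -12.7560 → s = 0.2440

0.2440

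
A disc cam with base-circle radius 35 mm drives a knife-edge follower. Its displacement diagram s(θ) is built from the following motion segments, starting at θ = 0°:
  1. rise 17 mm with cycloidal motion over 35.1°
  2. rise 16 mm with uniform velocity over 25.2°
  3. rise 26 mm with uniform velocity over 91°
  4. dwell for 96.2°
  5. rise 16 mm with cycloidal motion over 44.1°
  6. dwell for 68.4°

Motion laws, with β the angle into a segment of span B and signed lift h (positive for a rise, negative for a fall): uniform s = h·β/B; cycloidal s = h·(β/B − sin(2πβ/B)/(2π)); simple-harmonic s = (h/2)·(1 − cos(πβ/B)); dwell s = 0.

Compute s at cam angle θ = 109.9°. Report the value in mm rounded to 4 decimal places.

seg 1 [0°–35.1°] cycloidal, h=17: full span → s += 17 → s = 17.0000
seg 2 [35.1°–60.3°] uniform, h=16: full span → s += 16 → s = 33.0000
seg 3 [60.3°–151.3°] uniform, h=26: θ=109.9° here. β=49.6, B=91. 26·49.6/91 = 14.1714 → s = 47.1714

47.1714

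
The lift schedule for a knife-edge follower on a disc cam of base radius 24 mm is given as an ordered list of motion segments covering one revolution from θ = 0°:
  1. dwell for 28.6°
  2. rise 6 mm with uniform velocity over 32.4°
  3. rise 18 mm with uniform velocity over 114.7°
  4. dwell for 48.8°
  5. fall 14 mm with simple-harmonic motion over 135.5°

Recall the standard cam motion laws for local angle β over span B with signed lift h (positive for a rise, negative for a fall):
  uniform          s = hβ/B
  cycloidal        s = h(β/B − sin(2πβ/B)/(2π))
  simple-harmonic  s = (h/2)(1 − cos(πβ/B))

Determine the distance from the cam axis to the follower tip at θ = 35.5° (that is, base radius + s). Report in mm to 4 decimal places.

seg 1 [0°–28.6°] dwell: s stays 0.0000
seg 2 [28.6°–61°] uniform, h=6: θ=35.5° here. β=6.9, B=32.4. 6·6.9/32.4 = 1.2778 → s = 1.2778
radial distance = base radius + s = 24 + 1.2778 = 25.2778

25.2778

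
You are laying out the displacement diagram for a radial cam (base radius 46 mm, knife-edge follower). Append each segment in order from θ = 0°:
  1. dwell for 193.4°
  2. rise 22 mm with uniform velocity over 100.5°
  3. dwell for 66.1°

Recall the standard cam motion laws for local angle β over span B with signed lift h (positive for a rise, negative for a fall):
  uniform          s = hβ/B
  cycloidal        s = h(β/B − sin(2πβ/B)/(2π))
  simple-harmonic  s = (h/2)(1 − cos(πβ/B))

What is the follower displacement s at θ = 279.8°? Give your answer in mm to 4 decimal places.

seg 1 [0°–193.4°] dwell: s stays 0.0000
seg 2 [193.4°–293.9°] uniform, h=22: θ=279.8° here. β=86.4, B=100.5. 22·86.4/100.5 = 18.9134 → s = 18.9134

18.9134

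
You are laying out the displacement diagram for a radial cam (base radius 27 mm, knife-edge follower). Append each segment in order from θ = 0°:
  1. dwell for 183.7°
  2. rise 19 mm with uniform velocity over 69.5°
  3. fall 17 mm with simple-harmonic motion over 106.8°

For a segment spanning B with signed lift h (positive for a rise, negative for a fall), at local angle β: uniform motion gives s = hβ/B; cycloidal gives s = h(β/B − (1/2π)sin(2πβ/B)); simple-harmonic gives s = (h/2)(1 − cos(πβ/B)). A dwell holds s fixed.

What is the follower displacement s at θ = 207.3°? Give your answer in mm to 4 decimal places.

seg 1 [0°–183.7°] dwell: s stays 0.0000
seg 2 [183.7°–253.2°] uniform, h=19: θ=207.3° here. β=23.6, B=69.5. 19·23.6/69.5 = 6.4518 → s = 6.4518

6.4518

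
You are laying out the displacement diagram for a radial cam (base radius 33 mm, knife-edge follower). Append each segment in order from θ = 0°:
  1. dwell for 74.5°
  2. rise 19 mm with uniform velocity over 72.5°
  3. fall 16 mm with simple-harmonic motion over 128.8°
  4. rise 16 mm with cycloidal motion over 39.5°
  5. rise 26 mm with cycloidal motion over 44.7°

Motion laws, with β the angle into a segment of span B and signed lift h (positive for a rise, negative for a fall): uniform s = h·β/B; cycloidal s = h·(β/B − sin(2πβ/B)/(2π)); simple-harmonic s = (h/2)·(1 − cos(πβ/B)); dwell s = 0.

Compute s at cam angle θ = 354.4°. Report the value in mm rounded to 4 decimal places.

seg 1 [0°–74.5°] dwell: s stays 0.0000
seg 2 [74.5°–147°] uniform, h=19: full span → s += 19 → s = 19.0000
seg 3 [147°–275.8°] simple-harmonic, h=-16: full span → s += -16 → s = 3.0000
seg 4 [275.8°–315.3°] cycloidal, h=16: full span → s += 16 → s = 19.0000
seg 5 [315.3°–360°] cycloidal, h=26: θ=354.4° here. β=39.1, B=44.7. 26·(0.8747 − sin(2π·0.8747)/(2π)) = 25.6739 → s = 44.6739

44.6739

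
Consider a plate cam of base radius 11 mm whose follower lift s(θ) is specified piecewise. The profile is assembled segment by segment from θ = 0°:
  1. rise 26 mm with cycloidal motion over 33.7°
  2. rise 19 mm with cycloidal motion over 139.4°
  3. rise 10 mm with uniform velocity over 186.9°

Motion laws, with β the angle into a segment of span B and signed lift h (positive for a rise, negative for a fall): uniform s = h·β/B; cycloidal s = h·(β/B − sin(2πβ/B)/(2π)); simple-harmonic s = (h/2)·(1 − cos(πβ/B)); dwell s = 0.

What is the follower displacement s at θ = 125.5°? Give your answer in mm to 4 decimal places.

seg 1 [0°–33.7°] cycloidal, h=26: full span → s += 26 → s = 26.0000
seg 2 [33.7°–173.1°] cycloidal, h=19: θ=125.5° here. β=91.8, B=139.4. 19·(0.6585 − sin(2π·0.6585)/(2π)) = 15.0504 → s = 41.0504

41.0504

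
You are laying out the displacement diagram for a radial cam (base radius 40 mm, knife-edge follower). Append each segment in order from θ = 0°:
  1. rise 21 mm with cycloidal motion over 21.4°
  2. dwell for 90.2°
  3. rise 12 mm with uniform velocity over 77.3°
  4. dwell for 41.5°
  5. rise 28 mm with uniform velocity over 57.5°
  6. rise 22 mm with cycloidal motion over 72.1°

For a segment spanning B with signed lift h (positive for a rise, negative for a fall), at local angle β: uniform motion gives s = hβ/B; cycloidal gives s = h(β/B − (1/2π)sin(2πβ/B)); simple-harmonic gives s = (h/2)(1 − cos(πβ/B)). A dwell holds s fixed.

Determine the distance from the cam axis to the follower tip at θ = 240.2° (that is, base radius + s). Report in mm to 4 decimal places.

seg 1 [0°–21.4°] cycloidal, h=21: full span → s += 21 → s = 21.0000
seg 2 [21.4°–111.6°] dwell: s stays 21.0000
seg 3 [111.6°–188.9°] uniform, h=12: full span → s += 12 → s = 33.0000
seg 4 [188.9°–230.4°] dwell: s stays 33.0000
seg 5 [230.4°–287.9°] uniform, h=28: θ=240.2° here. β=9.8, B=57.5. 28·9.8/57.5 = 4.7722 → s = 37.7722
radial distance = base radius + s = 40 + 37.7722 = 77.7722

77.7722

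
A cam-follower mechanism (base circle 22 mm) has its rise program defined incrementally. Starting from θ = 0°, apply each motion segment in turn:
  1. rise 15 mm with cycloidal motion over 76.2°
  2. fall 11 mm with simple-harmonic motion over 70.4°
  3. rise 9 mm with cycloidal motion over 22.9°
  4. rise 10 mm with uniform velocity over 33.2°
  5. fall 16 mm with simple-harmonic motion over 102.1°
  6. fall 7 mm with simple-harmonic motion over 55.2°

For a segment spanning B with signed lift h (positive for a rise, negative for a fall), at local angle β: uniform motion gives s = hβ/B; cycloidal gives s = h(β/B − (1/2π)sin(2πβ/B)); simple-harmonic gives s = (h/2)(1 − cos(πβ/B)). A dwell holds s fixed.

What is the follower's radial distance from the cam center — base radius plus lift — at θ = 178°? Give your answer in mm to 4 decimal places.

seg 1 [0°–76.2°] cycloidal, h=15: full span → s += 15 → s = 15.0000
seg 2 [76.2°–146.6°] simple-harmonic, h=-11: full span → s += -11 → s = 4.0000
seg 3 [146.6°–169.5°] cycloidal, h=9: full span → s += 9 → s = 13.0000
seg 4 [169.5°–202.7°] uniform, h=10: θ=178° here. β=8.5, B=33.2. 10·8.5/33.2 = 2.5602 → s = 15.5602
radial distance = base radius + s = 22 + 15.5602 = 37.5602

37.5602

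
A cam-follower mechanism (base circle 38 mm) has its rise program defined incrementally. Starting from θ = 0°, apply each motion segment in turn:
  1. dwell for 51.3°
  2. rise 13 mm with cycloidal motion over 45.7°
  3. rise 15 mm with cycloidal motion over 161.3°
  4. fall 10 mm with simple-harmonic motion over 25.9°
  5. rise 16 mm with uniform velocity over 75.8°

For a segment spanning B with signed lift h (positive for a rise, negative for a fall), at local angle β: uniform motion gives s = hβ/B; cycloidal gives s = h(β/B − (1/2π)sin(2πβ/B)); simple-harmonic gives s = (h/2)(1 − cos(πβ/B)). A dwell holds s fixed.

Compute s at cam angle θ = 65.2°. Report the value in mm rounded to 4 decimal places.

seg 1 [0°–51.3°] dwell: s stays 0.0000
seg 2 [51.3°–97°] cycloidal, h=13: θ=65.2° here. β=13.9, B=45.7. 13·(0.3042 − sin(2π·0.3042)/(2π)) = 2.0037 → s = 2.0037

2.0037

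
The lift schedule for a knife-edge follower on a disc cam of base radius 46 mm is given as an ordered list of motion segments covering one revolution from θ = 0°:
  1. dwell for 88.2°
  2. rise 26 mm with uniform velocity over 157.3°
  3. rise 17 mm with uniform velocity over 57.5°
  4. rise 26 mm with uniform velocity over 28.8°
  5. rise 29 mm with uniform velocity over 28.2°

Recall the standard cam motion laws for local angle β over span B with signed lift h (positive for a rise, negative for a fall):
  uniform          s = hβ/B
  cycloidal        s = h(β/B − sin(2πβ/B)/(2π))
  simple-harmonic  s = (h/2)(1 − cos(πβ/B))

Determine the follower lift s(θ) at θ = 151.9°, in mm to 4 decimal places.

seg 1 [0°–88.2°] dwell: s stays 0.0000
seg 2 [88.2°–245.5°] uniform, h=26: θ=151.9° here. β=63.7, B=157.3. 26·63.7/157.3 = 10.5289 → s = 10.5289

10.5289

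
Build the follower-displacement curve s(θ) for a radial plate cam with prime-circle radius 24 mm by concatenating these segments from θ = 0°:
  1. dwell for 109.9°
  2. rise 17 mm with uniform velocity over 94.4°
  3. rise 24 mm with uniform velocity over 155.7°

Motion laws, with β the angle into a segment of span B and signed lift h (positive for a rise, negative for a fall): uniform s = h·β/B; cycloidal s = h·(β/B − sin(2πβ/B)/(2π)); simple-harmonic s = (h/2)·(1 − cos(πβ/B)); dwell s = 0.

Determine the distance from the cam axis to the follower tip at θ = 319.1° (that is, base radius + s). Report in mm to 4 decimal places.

seg 1 [0°–109.9°] dwell: s stays 0.0000
seg 2 [109.9°–204.3°] uniform, h=17: full span → s += 17 → s = 17.0000
seg 3 [204.3°–360°] uniform, h=24: θ=319.1° here. β=114.8, B=155.7. 24·114.8/155.7 = 17.6956 → s = 34.6956
radial distance = base radius + s = 24 + 34.6956 = 58.6956

58.6956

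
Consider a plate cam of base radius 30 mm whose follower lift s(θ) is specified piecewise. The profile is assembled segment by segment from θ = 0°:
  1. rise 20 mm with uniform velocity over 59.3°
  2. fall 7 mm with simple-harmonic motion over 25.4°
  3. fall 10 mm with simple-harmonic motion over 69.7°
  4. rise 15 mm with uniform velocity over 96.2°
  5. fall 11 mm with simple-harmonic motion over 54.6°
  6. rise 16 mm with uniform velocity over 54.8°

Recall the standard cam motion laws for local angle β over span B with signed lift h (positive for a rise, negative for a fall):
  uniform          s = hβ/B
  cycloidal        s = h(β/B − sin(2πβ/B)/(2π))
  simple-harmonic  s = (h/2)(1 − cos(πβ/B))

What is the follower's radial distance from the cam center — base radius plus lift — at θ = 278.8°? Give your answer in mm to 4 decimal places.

seg 1 [0°–59.3°] uniform, h=20: full span → s += 20 → s = 20.0000
seg 2 [59.3°–84.7°] simple-harmonic, h=-7: full span → s += -7 → s = 13.0000
seg 3 [84.7°–154.4°] simple-harmonic, h=-10: full span → s += -10 → s = 3.0000
seg 4 [154.4°–250.6°] uniform, h=15: full span → s += 15 → s = 18.0000
seg 5 [250.6°–305.2°] simple-harmonic, h=-11: θ=278.8° here. β=28.2, B=54.6. -11/2·(1 − cos(π·0.5165)) = -5.7847 → s = 12.2153
radial distance = base radius + s = 30 + 12.2153 = 42.2153

42.2153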